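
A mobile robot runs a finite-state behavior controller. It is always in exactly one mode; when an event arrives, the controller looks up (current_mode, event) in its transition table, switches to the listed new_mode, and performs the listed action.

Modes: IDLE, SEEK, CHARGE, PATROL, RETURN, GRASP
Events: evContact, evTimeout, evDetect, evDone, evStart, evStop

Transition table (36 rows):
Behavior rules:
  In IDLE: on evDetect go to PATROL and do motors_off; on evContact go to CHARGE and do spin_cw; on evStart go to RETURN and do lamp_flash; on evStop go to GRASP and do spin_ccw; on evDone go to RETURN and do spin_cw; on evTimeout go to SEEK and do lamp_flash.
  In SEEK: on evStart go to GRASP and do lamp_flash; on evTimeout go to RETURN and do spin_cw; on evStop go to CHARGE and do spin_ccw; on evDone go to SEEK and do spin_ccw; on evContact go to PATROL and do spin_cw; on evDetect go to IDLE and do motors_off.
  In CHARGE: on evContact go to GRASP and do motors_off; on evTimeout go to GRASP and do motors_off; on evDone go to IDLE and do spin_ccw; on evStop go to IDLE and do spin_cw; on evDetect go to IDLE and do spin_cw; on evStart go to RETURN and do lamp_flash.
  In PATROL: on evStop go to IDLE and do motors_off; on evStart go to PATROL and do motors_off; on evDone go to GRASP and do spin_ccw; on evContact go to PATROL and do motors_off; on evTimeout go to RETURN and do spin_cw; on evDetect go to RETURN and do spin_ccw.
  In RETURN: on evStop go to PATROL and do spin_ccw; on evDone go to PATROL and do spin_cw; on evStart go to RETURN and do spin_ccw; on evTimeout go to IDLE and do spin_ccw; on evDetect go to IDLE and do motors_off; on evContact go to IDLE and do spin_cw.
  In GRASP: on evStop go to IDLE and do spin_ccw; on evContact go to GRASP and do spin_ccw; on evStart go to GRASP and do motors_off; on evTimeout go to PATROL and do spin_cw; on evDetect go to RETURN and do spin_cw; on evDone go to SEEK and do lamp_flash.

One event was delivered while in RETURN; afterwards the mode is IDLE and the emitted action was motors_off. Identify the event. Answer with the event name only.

try evContact: (RETURN, evContact) → (IDLE, spin_cw)
try evTimeout: (RETURN, evTimeout) → (IDLE, spin_ccw)
try evDetect: (RETURN, evDetect) → (IDLE, motors_off)  ← matches
try evDone: (RETURN, evDone) → (PATROL, spin_cw)
try evStart: (RETURN, evStart) → (RETURN, spin_ccw)
try evStop: (RETURN, evStop) → (PATROL, spin_ccw)

evDetect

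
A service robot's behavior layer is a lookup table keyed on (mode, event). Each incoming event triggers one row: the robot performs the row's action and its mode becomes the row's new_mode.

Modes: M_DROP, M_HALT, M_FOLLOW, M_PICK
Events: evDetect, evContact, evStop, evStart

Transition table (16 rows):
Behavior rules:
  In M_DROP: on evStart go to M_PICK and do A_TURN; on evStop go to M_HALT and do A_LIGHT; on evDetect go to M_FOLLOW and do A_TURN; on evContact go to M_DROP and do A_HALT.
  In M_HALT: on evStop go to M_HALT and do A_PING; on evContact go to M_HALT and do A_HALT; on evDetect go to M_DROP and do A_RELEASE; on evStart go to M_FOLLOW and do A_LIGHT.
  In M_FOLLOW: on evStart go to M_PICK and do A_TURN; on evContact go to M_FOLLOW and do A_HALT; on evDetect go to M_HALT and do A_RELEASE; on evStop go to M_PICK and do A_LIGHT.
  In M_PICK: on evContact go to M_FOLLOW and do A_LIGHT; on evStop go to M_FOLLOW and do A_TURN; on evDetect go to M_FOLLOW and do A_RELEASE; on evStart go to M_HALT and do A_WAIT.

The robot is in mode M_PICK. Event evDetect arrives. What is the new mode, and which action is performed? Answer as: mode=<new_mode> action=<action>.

mode=M_FOLLOW action=A_RELEASE

current mode = M_PICK; filter table to that mode:
  (M_PICK, evContact) → (M_FOLLOW, A_LIGHT)
  (M_PICK, evStop) → (M_FOLLOW, A_TURN)
  (M_PICK, evDetect) → (M_FOLLOW, A_RELEASE)  ← event matches
  (M_PICK, evStart) → (M_HALT, A_WAIT)
event = evDetect selects (M_FOLLOW, A_RELEASE)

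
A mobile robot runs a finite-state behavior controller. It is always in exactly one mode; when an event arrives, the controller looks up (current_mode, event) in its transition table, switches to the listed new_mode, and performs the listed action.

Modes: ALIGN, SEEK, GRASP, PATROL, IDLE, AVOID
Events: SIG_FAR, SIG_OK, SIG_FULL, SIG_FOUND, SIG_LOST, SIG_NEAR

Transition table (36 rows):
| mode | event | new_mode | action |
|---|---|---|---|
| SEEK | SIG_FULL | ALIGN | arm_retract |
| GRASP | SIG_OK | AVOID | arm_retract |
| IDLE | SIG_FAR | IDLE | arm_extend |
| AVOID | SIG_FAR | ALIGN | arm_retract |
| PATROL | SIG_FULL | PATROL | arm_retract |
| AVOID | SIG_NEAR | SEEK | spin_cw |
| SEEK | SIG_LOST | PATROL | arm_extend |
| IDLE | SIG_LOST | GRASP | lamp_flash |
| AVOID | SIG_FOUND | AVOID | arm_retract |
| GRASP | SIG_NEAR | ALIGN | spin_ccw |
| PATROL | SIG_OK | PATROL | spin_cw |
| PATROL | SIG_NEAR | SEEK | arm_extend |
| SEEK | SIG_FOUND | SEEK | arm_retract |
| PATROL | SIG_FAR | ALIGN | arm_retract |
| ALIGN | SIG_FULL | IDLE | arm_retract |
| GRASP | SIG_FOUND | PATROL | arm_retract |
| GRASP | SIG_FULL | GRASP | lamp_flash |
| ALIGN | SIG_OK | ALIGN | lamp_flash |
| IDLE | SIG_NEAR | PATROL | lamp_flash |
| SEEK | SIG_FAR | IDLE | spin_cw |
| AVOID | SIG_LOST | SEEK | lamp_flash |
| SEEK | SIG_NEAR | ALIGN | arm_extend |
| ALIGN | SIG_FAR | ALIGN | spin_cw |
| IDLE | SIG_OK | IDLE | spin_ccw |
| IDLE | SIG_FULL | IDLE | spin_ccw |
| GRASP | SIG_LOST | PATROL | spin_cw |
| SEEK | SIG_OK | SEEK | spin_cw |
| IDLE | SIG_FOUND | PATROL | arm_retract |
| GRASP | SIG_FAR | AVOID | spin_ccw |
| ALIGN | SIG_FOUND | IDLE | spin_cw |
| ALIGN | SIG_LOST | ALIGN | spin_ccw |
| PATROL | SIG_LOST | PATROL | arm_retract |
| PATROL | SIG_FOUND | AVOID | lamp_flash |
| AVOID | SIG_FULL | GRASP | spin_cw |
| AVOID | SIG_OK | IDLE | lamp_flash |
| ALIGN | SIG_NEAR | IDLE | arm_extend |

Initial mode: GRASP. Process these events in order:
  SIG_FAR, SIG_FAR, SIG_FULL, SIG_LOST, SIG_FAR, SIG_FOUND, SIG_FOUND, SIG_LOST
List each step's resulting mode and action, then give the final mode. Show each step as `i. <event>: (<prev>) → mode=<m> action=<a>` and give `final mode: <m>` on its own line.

final mode: SEEK

1. SIG_FAR: (GRASP) → mode=AVOID action=spin_ccw
2. SIG_FAR: (AVOID) → mode=ALIGN action=arm_retract
3. SIG_FULL: (ALIGN) → mode=IDLE action=arm_retract
4. SIG_LOST: (IDLE) → mode=GRASP action=lamp_flash
5. SIG_FAR: (GRASP) → mode=AVOID action=spin_ccw
6. SIG_FOUND: (AVOID) → mode=AVOID action=arm_retract
7. SIG_FOUND: (AVOID) → mode=AVOID action=arm_retract
8. SIG_LOST: (AVOID) → mode=SEEK action=lamp_flash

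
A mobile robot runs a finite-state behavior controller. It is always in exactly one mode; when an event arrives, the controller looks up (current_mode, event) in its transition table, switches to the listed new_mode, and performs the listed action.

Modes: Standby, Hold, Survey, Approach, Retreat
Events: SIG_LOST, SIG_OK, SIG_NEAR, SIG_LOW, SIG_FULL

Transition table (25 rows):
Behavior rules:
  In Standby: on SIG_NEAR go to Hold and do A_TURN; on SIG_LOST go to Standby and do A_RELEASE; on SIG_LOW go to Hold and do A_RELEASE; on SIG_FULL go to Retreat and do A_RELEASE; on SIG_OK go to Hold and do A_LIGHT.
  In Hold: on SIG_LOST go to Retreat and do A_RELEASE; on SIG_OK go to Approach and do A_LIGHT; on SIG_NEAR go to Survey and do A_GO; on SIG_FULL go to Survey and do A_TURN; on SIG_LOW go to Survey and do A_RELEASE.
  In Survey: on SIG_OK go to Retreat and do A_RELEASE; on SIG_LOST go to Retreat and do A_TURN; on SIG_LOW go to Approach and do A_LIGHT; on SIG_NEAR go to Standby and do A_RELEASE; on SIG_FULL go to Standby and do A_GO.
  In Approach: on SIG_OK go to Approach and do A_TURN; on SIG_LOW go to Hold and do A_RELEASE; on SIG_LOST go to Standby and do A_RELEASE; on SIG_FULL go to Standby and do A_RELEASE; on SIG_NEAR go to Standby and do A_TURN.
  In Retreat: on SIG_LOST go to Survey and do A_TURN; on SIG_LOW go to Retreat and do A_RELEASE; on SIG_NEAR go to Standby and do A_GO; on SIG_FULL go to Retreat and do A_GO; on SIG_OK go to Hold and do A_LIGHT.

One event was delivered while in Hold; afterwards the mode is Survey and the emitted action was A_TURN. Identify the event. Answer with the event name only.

try SIG_LOST: (Hold, SIG_LOST) → (Retreat, A_RELEASE)
try SIG_OK: (Hold, SIG_OK) → (Approach, A_LIGHT)
try SIG_NEAR: (Hold, SIG_NEAR) → (Survey, A_GO)
try SIG_LOW: (Hold, SIG_LOW) → (Survey, A_RELEASE)
try SIG_FULL: (Hold, SIG_FULL) → (Survey, A_TURN)  ← matches

SIG_FULL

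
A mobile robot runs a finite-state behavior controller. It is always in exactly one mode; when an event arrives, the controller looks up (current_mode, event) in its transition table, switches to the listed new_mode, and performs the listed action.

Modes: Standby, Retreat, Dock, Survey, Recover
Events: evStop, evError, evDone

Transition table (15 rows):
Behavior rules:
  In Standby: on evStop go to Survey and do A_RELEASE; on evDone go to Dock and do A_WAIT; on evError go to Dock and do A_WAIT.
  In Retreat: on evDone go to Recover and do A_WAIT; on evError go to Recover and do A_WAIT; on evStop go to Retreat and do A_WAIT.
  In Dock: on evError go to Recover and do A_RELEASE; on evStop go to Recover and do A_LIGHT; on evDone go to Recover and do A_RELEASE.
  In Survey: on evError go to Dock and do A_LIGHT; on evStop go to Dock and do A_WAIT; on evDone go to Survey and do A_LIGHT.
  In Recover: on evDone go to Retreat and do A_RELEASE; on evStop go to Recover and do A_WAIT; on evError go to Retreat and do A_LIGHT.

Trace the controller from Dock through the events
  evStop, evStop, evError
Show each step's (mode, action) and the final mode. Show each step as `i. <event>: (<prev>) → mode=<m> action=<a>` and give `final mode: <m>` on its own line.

final mode: Retreat

1. evStop: (Dock) → mode=Recover action=A_LIGHT
2. evStop: (Recover) → mode=Recover action=A_WAIT
3. evError: (Recover) → mode=Retreat action=A_LIGHT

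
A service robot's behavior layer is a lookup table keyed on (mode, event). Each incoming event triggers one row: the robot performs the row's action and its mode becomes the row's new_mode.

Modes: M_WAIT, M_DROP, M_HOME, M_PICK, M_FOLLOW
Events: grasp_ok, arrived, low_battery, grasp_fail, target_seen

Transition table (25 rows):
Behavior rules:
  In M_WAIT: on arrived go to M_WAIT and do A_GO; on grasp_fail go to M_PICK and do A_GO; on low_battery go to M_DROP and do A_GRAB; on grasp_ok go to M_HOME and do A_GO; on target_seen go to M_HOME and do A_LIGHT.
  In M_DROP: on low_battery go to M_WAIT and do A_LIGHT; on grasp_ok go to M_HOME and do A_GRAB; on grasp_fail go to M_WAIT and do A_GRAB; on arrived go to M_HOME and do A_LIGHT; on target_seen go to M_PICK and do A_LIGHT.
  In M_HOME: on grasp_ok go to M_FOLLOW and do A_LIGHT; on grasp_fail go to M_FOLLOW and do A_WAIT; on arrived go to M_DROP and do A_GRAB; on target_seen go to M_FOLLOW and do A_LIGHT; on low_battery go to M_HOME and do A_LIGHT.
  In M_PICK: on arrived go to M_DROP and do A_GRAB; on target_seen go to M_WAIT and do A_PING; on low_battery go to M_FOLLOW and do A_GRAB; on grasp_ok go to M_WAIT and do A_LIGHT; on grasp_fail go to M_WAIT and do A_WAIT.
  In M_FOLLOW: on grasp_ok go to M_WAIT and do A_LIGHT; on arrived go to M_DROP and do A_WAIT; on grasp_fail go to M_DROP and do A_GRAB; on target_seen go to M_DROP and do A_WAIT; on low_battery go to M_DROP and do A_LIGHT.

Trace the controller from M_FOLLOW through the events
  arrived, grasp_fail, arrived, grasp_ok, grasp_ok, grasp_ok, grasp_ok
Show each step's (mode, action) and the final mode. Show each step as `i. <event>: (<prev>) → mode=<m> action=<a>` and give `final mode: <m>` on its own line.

1. arrived: (M_FOLLOW) → mode=M_DROP action=A_WAIT
2. grasp_fail: (M_DROP) → mode=M_WAIT action=A_GRAB
3. arrived: (M_WAIT) → mode=M_WAIT action=A_GO
4. grasp_ok: (M_WAIT) → mode=M_HOME action=A_GO
5. grasp_ok: (M_HOME) → mode=M_FOLLOW action=A_LIGHT
6. grasp_ok: (M_FOLLOW) → mode=M_WAIT action=A_LIGHT
7. grasp_ok: (M_WAIT) → mode=M_HOME action=A_GO

final mode: M_HOME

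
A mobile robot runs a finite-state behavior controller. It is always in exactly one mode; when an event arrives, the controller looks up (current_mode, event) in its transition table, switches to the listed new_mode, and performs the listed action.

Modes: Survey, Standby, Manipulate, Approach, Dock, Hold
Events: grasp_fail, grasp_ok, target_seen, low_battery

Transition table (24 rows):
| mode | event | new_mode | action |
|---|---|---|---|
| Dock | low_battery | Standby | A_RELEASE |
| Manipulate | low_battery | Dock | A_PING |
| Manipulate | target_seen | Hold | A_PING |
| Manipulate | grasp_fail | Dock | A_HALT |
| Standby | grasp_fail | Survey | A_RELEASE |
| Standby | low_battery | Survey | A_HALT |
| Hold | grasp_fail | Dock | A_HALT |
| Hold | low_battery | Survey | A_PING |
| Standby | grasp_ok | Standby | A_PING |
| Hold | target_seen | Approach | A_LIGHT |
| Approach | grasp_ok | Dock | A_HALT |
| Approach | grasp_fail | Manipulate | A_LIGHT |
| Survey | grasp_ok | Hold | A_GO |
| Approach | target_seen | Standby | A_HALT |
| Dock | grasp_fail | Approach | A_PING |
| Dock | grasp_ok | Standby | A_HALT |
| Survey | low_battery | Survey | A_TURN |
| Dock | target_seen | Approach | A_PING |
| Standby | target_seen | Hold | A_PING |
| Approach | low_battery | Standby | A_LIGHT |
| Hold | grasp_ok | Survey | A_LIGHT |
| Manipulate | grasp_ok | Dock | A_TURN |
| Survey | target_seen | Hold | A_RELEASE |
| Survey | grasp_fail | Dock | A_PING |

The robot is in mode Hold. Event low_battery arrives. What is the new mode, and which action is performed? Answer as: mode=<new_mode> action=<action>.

mode=Survey action=A_PING

current mode = Hold; filter table to that mode:
  (Hold, grasp_fail) → (Dock, A_HALT)
  (Hold, low_battery) → (Survey, A_PING)  ← event matches
  (Hold, target_seen) → (Approach, A_LIGHT)
  (Hold, grasp_ok) → (Survey, A_LIGHT)
event = low_battery selects (Survey, A_PING)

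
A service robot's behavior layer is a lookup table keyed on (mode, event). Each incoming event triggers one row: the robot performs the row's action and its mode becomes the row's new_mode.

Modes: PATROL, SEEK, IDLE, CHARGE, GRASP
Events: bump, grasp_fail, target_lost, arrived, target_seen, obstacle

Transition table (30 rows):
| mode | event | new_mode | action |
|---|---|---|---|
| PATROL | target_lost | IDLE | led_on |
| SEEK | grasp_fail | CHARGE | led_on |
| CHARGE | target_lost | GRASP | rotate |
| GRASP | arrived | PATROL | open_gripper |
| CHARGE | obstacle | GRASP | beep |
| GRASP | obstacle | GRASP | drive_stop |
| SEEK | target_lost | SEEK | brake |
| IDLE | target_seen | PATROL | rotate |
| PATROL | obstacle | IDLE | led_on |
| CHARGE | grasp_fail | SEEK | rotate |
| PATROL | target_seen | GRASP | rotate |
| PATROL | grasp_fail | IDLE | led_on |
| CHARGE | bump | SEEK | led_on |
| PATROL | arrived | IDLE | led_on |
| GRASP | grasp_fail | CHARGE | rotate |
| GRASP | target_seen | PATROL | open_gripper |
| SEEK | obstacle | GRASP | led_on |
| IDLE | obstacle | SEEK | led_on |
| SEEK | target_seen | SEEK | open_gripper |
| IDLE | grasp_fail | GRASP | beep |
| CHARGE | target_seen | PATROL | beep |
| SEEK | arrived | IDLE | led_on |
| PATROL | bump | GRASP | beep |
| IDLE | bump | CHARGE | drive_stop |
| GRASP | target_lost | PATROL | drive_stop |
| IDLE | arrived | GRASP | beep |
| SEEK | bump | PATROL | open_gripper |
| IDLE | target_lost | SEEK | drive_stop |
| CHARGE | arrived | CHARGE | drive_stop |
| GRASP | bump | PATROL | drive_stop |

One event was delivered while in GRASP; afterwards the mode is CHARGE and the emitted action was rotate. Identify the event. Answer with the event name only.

grasp_fail

try bump: (GRASP, bump) → (PATROL, drive_stop)
try grasp_fail: (GRASP, grasp_fail) → (CHARGE, rotate)  ← matches
try target_lost: (GRASP, target_lost) → (PATROL, drive_stop)
try arrived: (GRASP, arrived) → (PATROL, open_gripper)
try target_seen: (GRASP, target_seen) → (PATROL, open_gripper)
try obstacle: (GRASP, obstacle) → (GRASP, drive_stop)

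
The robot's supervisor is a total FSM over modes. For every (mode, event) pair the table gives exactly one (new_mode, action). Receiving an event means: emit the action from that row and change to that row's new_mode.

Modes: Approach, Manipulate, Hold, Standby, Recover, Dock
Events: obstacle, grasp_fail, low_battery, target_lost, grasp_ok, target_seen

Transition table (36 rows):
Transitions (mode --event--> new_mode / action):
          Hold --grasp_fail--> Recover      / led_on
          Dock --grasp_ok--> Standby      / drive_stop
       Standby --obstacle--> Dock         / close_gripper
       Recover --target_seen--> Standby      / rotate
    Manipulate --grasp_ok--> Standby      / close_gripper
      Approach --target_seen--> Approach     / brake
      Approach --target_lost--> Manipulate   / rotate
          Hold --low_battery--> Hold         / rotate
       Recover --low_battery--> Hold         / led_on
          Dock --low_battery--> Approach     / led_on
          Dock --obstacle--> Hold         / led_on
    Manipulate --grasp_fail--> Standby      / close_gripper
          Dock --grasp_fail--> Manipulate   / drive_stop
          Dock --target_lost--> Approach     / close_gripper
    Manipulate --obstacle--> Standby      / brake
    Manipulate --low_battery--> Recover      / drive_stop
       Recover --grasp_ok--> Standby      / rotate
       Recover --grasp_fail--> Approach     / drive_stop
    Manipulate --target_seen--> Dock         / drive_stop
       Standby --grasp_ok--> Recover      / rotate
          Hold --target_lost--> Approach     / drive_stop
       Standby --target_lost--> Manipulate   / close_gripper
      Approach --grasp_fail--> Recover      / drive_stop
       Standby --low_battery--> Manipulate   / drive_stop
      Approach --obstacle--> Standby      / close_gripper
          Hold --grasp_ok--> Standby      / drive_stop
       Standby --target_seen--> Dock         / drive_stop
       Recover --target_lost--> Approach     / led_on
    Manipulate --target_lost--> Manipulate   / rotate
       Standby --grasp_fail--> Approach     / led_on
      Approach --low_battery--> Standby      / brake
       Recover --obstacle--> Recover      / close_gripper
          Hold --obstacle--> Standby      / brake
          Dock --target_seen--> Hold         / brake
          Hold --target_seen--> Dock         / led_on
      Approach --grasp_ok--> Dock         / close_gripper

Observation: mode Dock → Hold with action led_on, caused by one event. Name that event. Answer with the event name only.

obstacle

try obstacle: (Dock, obstacle) → (Hold, led_on)  ← matches
try grasp_fail: (Dock, grasp_fail) → (Manipulate, drive_stop)
try low_battery: (Dock, low_battery) → (Approach, led_on)
try target_lost: (Dock, target_lost) → (Approach, close_gripper)
try grasp_ok: (Dock, grasp_ok) → (Standby, drive_stop)
try target_seen: (Dock, target_seen) → (Hold, brake)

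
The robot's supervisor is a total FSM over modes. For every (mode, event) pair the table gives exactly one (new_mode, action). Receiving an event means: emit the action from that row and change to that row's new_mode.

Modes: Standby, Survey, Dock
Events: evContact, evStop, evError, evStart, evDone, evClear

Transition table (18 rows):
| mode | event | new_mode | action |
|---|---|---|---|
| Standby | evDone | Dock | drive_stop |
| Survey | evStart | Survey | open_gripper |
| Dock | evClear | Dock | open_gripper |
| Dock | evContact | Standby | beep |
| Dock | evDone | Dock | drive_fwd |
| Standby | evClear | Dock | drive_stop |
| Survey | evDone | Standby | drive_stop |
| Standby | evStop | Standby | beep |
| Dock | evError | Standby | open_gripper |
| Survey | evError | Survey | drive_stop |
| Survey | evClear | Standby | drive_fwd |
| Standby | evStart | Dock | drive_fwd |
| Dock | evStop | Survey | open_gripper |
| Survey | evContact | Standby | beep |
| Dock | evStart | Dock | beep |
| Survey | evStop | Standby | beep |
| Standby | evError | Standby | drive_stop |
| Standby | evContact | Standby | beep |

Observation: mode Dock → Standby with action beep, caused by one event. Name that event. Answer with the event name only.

evContact

try evContact: (Dock, evContact) → (Standby, beep)  ← matches
try evStop: (Dock, evStop) → (Survey, open_gripper)
try evError: (Dock, evError) → (Standby, open_gripper)
try evStart: (Dock, evStart) → (Dock, beep)
try evDone: (Dock, evDone) → (Dock, drive_fwd)
try evClear: (Dock, evClear) → (Dock, open_gripper)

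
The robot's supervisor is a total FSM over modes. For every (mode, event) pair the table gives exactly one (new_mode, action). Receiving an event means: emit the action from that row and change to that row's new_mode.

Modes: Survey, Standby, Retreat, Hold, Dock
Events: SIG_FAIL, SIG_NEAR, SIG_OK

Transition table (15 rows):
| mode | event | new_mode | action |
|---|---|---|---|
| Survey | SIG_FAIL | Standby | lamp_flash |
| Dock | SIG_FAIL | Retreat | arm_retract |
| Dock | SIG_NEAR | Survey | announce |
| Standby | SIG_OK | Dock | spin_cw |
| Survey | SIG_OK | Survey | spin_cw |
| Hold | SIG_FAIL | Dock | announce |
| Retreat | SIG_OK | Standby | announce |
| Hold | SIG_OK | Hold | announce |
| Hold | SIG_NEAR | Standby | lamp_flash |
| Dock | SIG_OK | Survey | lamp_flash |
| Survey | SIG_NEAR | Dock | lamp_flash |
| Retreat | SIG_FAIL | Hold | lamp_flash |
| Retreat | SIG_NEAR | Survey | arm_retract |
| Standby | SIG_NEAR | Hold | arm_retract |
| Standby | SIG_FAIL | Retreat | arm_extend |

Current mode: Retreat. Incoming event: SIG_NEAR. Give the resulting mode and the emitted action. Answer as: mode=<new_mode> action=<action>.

current mode = Retreat; filter table to that mode:
  (Retreat, SIG_OK) → (Standby, announce)
  (Retreat, SIG_FAIL) → (Hold, lamp_flash)
  (Retreat, SIG_NEAR) → (Survey, arm_retract)  ← event matches
event = SIG_NEAR selects (Survey, arm_retract)

mode=Survey action=arm_retract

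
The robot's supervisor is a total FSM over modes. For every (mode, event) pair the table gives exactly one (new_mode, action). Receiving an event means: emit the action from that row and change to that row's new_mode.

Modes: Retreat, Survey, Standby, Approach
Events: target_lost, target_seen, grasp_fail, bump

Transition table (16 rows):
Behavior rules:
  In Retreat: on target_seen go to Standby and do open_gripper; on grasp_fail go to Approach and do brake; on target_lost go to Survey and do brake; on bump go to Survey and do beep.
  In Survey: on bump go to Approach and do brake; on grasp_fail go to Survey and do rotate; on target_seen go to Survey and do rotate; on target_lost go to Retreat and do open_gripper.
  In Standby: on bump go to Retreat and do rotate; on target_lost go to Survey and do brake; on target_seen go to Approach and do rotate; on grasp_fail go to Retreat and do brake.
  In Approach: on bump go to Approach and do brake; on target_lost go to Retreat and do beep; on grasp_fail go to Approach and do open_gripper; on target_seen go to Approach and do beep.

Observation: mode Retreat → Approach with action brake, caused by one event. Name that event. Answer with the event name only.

try target_lost: (Retreat, target_lost) → (Survey, brake)
try target_seen: (Retreat, target_seen) → (Standby, open_gripper)
try grasp_fail: (Retreat, grasp_fail) → (Approach, brake)  ← matches
try bump: (Retreat, bump) → (Survey, beep)

grasp_fail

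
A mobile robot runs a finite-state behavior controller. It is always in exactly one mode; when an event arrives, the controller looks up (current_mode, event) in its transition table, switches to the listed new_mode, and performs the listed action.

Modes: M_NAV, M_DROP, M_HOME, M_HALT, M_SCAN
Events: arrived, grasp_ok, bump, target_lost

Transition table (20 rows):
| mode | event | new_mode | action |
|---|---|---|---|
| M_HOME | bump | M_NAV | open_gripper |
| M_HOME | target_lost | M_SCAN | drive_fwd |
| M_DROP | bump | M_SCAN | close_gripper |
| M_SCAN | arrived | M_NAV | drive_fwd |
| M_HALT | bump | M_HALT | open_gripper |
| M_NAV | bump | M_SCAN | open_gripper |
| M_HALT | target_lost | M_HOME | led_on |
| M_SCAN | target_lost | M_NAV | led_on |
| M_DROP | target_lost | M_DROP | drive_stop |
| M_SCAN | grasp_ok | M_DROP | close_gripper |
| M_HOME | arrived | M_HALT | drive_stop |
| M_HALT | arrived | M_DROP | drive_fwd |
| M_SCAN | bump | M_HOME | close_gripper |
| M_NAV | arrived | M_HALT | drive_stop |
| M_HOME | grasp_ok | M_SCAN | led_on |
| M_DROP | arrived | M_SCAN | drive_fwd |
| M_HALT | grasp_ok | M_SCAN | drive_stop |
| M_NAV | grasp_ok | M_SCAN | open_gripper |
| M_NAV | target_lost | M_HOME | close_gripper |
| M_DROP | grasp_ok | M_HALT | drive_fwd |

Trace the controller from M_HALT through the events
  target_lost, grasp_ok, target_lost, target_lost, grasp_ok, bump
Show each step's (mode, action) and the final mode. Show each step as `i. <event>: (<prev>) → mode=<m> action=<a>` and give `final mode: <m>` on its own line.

final mode: M_HOME

1. target_lost: (M_HALT) → mode=M_HOME action=led_on
2. grasp_ok: (M_HOME) → mode=M_SCAN action=led_on
3. target_lost: (M_SCAN) → mode=M_NAV action=led_on
4. target_lost: (M_NAV) → mode=M_HOME action=close_gripper
5. grasp_ok: (M_HOME) → mode=M_SCAN action=led_on
6. bump: (M_SCAN) → mode=M_HOME action=close_gripper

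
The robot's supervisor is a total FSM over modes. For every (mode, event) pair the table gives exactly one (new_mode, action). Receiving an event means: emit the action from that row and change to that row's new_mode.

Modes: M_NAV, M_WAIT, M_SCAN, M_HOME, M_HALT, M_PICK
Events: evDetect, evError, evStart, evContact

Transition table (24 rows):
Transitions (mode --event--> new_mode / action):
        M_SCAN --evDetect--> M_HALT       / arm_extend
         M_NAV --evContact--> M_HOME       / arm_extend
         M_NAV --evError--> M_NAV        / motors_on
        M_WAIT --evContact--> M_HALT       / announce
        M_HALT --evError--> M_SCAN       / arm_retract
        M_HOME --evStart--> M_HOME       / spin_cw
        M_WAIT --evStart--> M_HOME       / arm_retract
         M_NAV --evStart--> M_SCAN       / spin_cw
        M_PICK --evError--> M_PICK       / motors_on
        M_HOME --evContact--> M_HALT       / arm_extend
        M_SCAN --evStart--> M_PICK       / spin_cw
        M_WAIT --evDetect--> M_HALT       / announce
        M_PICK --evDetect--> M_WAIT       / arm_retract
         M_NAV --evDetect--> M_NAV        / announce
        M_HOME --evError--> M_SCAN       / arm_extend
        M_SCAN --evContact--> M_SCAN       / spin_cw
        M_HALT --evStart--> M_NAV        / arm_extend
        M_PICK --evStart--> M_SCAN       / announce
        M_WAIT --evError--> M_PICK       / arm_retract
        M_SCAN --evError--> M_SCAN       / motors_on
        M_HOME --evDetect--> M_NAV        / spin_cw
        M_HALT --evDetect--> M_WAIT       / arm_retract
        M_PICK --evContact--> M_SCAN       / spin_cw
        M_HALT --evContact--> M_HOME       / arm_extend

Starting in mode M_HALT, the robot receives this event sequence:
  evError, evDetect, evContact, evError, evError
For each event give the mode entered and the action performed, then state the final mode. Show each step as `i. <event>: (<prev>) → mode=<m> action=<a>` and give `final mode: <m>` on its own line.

1. evError: (M_HALT) → mode=M_SCAN action=arm_retract
2. evDetect: (M_SCAN) → mode=M_HALT action=arm_extend
3. evContact: (M_HALT) → mode=M_HOME action=arm_extend
4. evError: (M_HOME) → mode=M_SCAN action=arm_extend
5. evError: (M_SCAN) → mode=M_SCAN action=motors_on

final mode: M_SCAN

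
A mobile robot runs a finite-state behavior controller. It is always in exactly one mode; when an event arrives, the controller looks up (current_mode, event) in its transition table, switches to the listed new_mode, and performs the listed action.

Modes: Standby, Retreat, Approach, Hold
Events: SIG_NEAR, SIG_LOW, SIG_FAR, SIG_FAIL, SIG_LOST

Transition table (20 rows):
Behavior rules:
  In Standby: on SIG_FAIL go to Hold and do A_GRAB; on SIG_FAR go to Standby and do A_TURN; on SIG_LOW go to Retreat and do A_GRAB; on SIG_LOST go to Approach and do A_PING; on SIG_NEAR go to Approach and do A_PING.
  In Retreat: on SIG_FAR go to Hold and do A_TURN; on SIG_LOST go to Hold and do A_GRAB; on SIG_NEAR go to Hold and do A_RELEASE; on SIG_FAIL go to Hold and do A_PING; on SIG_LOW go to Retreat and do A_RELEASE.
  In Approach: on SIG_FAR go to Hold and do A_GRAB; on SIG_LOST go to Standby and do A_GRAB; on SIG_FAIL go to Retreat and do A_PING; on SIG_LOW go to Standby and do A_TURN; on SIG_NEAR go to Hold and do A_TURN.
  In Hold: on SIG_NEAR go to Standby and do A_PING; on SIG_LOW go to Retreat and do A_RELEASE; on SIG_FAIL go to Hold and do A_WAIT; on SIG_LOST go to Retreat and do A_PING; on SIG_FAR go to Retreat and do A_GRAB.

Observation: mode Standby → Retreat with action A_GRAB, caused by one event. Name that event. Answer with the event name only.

SIG_LOW

try SIG_NEAR: (Standby, SIG_NEAR) → (Approach, A_PING)
try SIG_LOW: (Standby, SIG_LOW) → (Retreat, A_GRAB)  ← matches
try SIG_FAR: (Standby, SIG_FAR) → (Standby, A_TURN)
try SIG_FAIL: (Standby, SIG_FAIL) → (Hold, A_GRAB)
try SIG_LOST: (Standby, SIG_LOST) → (Approach, A_PING)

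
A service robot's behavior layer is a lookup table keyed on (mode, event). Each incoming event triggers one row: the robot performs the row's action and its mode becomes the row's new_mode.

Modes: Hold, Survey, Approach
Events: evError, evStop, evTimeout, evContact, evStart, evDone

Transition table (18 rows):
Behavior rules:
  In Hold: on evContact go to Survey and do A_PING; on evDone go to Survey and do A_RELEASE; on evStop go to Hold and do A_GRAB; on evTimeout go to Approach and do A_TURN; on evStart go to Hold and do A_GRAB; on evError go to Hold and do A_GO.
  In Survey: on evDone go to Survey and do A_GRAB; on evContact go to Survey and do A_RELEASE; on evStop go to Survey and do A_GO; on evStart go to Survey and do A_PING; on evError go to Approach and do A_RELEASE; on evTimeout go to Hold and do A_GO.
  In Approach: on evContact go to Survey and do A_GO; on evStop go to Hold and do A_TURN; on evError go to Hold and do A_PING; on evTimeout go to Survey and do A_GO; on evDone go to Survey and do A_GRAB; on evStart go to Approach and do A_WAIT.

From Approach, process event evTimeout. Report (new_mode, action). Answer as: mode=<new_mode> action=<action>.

mode=Survey action=A_GO

current mode = Approach; filter table to that mode:
  (Approach, evContact) → (Survey, A_GO)
  (Approach, evStop) → (Hold, A_TURN)
  (Approach, evError) → (Hold, A_PING)
  (Approach, evTimeout) → (Survey, A_GO)  ← event matches
  (Approach, evDone) → (Survey, A_GRAB)
  (Approach, evStart) → (Approach, A_WAIT)
event = evTimeout selects (Survey, A_GO)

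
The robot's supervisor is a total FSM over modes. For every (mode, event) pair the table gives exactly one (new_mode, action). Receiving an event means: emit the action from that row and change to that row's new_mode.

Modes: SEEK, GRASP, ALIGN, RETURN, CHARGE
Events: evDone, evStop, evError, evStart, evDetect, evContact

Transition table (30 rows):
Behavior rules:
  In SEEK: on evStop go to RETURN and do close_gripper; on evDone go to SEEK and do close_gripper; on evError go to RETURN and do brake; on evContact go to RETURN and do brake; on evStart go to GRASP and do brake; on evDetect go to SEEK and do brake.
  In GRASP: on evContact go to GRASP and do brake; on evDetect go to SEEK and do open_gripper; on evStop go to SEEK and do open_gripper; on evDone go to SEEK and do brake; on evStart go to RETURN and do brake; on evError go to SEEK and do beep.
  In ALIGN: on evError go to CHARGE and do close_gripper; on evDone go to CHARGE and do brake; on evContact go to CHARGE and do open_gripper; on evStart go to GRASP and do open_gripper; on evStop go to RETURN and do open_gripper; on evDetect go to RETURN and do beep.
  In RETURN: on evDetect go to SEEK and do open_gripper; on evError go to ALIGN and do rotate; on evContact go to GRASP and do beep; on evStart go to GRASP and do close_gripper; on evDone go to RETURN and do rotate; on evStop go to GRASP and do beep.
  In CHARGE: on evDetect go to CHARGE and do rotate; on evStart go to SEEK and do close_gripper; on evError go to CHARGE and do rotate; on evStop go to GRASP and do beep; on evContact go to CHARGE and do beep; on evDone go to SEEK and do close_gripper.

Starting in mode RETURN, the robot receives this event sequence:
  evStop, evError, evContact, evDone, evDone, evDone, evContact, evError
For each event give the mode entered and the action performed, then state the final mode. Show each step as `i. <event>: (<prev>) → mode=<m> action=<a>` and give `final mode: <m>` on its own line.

final mode: SEEK

1. evStop: (RETURN) → mode=GRASP action=beep
2. evError: (GRASP) → mode=SEEK action=beep
3. evContact: (SEEK) → mode=RETURN action=brake
4. evDone: (RETURN) → mode=RETURN action=rotate
5. evDone: (RETURN) → mode=RETURN action=rotate
6. evDone: (RETURN) → mode=RETURN action=rotate
7. evContact: (RETURN) → mode=GRASP action=beep
8. evError: (GRASP) → mode=SEEK action=beep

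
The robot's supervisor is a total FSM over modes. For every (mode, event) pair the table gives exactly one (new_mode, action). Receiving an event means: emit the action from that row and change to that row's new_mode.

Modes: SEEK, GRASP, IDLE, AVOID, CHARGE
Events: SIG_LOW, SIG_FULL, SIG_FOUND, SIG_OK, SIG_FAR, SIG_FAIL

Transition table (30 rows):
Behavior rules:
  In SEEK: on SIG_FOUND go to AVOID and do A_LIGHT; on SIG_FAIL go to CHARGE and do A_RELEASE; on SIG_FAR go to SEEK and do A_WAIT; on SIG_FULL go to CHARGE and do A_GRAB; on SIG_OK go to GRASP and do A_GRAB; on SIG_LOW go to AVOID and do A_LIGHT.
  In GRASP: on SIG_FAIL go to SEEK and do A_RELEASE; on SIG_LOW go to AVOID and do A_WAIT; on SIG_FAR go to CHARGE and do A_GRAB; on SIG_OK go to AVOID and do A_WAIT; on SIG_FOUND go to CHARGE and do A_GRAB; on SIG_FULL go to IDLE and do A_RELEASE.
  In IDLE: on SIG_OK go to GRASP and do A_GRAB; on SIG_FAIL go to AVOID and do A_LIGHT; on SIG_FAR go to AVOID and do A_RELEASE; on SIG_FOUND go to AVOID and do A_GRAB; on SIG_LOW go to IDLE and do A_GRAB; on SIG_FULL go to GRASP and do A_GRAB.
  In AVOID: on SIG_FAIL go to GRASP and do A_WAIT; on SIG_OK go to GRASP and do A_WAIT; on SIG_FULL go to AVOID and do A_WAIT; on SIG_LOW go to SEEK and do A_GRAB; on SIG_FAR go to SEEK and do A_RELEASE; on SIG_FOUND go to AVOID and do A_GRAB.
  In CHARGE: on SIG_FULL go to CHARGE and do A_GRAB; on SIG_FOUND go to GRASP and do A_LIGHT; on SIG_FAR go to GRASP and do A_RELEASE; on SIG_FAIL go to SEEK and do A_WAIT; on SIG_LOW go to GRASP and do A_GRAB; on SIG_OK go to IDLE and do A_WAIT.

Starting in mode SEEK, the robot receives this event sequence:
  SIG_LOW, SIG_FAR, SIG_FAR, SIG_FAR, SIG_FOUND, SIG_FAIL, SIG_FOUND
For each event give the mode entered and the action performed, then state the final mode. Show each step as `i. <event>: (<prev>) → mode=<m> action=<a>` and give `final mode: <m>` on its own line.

final mode: CHARGE

1. SIG_LOW: (SEEK) → mode=AVOID action=A_LIGHT
2. SIG_FAR: (AVOID) → mode=SEEK action=A_RELEASE
3. SIG_FAR: (SEEK) → mode=SEEK action=A_WAIT
4. SIG_FAR: (SEEK) → mode=SEEK action=A_WAIT
5. SIG_FOUND: (SEEK) → mode=AVOID action=A_LIGHT
6. SIG_FAIL: (AVOID) → mode=GRASP action=A_WAIT
7. SIG_FOUND: (GRASP) → mode=CHARGE action=A_GRAB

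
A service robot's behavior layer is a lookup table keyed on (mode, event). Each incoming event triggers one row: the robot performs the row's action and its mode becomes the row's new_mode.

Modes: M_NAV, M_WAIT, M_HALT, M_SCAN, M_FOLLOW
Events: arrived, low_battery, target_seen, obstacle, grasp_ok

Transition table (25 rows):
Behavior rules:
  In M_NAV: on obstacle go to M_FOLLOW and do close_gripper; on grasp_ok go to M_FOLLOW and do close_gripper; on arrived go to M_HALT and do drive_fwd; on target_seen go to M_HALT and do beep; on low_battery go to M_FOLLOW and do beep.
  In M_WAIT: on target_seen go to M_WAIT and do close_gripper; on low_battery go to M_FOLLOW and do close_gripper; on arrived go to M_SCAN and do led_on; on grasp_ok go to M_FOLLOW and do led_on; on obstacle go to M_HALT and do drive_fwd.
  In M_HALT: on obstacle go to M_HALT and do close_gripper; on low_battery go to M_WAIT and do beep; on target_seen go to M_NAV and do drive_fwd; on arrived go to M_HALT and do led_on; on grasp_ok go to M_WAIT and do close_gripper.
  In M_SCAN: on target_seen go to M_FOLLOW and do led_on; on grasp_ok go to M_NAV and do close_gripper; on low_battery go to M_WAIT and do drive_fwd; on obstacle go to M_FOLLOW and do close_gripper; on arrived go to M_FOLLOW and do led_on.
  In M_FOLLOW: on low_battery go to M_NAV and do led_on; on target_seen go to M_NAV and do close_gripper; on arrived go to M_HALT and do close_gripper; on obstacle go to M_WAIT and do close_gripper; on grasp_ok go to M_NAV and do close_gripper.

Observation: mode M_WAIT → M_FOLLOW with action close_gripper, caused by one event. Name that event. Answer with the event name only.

low_battery

try arrived: (M_WAIT, arrived) → (M_SCAN, led_on)
try low_battery: (M_WAIT, low_battery) → (M_FOLLOW, close_gripper)  ← matches
try target_seen: (M_WAIT, target_seen) → (M_WAIT, close_gripper)
try obstacle: (M_WAIT, obstacle) → (M_HALT, drive_fwd)
try grasp_ok: (M_WAIT, grasp_ok) → (M_FOLLOW, led_on)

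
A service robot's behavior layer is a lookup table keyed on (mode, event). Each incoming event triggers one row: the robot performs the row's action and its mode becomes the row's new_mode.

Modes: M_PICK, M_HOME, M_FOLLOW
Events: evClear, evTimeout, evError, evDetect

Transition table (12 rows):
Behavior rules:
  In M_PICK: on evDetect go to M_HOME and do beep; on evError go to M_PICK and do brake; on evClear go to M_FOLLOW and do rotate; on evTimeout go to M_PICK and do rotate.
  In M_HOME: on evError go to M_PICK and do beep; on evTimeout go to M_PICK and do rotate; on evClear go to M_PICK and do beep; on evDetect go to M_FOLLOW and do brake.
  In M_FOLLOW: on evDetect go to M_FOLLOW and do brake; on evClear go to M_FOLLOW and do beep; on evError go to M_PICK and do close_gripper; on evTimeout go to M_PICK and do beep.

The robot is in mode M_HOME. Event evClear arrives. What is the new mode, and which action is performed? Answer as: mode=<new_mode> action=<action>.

current mode = M_HOME; filter table to that mode:
  (M_HOME, evError) → (M_PICK, beep)
  (M_HOME, evTimeout) → (M_PICK, rotate)
  (M_HOME, evClear) → (M_PICK, beep)  ← event matches
  (M_HOME, evDetect) → (M_FOLLOW, brake)
event = evClear selects (M_PICK, beep)

mode=M_PICK action=beep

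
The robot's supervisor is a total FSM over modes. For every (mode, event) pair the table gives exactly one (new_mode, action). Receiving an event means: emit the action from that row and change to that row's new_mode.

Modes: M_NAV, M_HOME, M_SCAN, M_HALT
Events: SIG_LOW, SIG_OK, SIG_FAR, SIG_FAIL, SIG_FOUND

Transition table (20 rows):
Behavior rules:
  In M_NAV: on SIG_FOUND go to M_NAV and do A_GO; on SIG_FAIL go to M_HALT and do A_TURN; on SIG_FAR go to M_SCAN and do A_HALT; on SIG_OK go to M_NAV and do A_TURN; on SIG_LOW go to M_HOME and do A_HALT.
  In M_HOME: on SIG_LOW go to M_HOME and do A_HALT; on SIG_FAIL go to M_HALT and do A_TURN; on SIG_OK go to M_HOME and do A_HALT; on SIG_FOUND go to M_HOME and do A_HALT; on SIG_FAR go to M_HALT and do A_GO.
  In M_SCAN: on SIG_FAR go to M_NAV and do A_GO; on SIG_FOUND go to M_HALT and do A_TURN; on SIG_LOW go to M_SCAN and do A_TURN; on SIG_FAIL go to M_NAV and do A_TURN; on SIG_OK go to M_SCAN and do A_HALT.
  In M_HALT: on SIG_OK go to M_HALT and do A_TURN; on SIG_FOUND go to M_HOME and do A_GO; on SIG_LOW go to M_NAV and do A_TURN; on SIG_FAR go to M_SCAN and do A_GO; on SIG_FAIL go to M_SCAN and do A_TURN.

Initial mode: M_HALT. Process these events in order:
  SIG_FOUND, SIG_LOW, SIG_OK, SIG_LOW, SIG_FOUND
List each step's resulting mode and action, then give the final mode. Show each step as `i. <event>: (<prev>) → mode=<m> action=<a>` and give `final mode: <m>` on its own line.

final mode: M_HOME

1. SIG_FOUND: (M_HALT) → mode=M_HOME action=A_GO
2. SIG_LOW: (M_HOME) → mode=M_HOME action=A_HALT
3. SIG_OK: (M_HOME) → mode=M_HOME action=A_HALT
4. SIG_LOW: (M_HOME) → mode=M_HOME action=A_HALT
5. SIG_FOUND: (M_HOME) → mode=M_HOME action=A_HALT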